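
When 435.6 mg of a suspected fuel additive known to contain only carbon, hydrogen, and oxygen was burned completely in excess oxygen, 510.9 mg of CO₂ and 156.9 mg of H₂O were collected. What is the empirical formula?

C2H3O3

mol C = 0.5109 g CO₂ ÷ 44.009 g/mol = 0.011609 mol
mol H = 2 × 0.1569 g H₂O ÷ 18.015 g/mol = 0.017419 mol
mass O = 0.4356 − (0.13944 + 0.017558) = 0.27861 g → mol O = 0.27861 ÷ 15.999 = 0.017414 mol
Divide by the smallest (0.011609 mol): C 1.000, H 1.500, O 1.500
Multiplying each by 2 gives whole numbers: C 2.00, H 3.00, O 3.00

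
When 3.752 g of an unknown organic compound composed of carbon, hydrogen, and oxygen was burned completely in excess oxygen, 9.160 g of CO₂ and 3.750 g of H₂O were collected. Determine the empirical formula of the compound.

C4H8O

mol C = 9.160 g CO₂ ÷ 44.009 g/mol = 0.20814 mol
mol H = 2 × 3.750 g H₂O ÷ 18.015 g/mol = 0.41632 mol
mass O = 3.752 − (2.5000 + 0.41965) = 0.83239 g → mol O = 0.83239 ÷ 15.999 = 0.052028 mol
Divide by the smallest (0.052028 mol): C 4.001, H 8.002, O 1.000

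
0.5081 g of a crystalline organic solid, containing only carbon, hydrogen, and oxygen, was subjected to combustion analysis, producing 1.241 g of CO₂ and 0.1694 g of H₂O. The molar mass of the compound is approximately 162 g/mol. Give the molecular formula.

mol C = 1.241 g CO₂ ÷ 44.009 g/mol = 0.028199 mol
mol H = 2 × 0.1694 g H₂O ÷ 18.015 g/mol = 0.018807 mol
mass O = 0.5081 − (0.33870 + 0.018957) = 0.15045 g → mol O = 0.15045 ÷ 15.999 = 0.0094036 mol
Divide by the smallest (0.0094036 mol): C 2.999, H 2.000, O 1.000
Empirical formula: C3H2O
Empirical-formula mass = 54.05 g/mol; 162 ÷ 54.05 ≈ 3, so the molecular formula is C9H6O3.

C9H6O3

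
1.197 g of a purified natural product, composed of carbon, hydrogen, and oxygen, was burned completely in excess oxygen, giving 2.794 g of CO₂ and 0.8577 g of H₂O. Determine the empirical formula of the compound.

C6H9O2

mol C = 2.794 g CO₂ ÷ 44.009 g/mol = 0.063487 mol
mol H = 2 × 0.8577 g H₂O ÷ 18.015 g/mol = 0.095221 mol
mass O = 1.197 − (0.76254 + 0.095982) = 0.33848 g → mol O = 0.33848 ÷ 15.999 = 0.021156 mol
Divide by the smallest (0.021156 mol): C 3.001, H 4.501, O 1.000
Multiplying each by 2 gives whole numbers: C 6.00, H 9.00, O 2.00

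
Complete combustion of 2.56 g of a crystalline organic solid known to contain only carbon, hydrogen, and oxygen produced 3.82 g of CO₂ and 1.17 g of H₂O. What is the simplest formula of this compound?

mol C = 3.82 g CO₂ ÷ 44.009 g/mol = 0.08680 mol
mol H = 2 × 1.17 g H₂O ÷ 18.015 g/mol = 0.1299 mol
mass O = 2.56 − (1.043 + 0.1309) = 1.387 g → mol O = 1.387 ÷ 15.999 = 0.08666 mol
Divide by the smallest (0.08666 mol): C 1.002, H 1.499, O 1.000
Multiplying each by 2 gives whole numbers: C 2.00, H 3.00, O 2.00

C2H3O2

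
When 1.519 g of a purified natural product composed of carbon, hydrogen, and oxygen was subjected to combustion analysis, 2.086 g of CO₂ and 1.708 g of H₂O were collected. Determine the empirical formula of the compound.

mol C = 2.086 g CO₂ ÷ 44.009 g/mol = 0.047399 mol
mol H = 2 × 1.708 g H₂O ÷ 18.015 g/mol = 0.18962 mol
mass O = 1.519 − (0.56931 + 0.19114) = 0.75855 g → mol O = 0.75855 ÷ 15.999 = 0.047412 mol
Divide by the smallest (0.047399 mol): C 1.000, H 4.000, O 1.000

CH4O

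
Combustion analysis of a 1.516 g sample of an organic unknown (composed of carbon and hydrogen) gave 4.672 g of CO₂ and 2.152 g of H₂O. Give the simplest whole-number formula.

mol C = 4.672 g CO₂ ÷ 44.009 g/mol = 0.10616 mol
mol H = 2 × 2.152 g H₂O ÷ 18.015 g/mol = 0.23891 mol
Divide by the smallest (0.10616 mol): C 1.000, H 2.250
Multiplying each by 4 gives whole numbers: C 4.00, H 9.00

C4H9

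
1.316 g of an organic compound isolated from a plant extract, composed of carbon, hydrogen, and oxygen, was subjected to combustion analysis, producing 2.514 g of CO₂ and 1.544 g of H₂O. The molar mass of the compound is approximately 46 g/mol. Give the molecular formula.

C2H6O

mol C = 2.514 g CO₂ ÷ 44.009 g/mol = 0.057125 mol
mol H = 2 × 1.544 g H₂O ÷ 18.015 g/mol = 0.17141 mol
mass O = 1.316 − (0.68612 + 0.17278) = 0.45709 g → mol O = 0.45709 ÷ 15.999 = 0.028570 mol
Divide by the smallest (0.028570 mol): C 1.999, H 6.000, O 1.000
Empirical formula: C2H6O
Empirical-formula mass = 46.07 g/mol; 46 ÷ 46.07 ≈ 1, so the molecular formula is C2H6O.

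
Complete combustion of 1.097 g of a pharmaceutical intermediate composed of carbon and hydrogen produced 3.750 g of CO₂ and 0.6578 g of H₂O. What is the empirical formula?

C7H6

mol C = 3.750 g CO₂ ÷ 44.009 g/mol = 0.085210 mol
mol H = 2 × 0.6578 g H₂O ÷ 18.015 g/mol = 0.073028 mol
Divide by the smallest (0.073028 mol): C 1.167, H 1.000
Multiplying each by 6 gives whole numbers: C 7.00, H 6.00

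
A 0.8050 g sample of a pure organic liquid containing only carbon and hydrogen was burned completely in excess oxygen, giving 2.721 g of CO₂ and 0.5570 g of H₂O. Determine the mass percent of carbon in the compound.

mol C = 2.721 g CO₂ ÷ 44.009 g/mol = 0.061828 mol
mol H = 2 × 0.5570 g H₂O ÷ 18.015 g/mol = 0.061837 mol
mass % C = 0.74262 g ÷ 0.8050 g × 100%

92.25%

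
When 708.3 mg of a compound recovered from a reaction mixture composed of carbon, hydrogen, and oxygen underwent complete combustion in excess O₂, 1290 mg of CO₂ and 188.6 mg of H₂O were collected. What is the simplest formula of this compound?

C7H5O5

mol C = 1.290 g CO₂ ÷ 44.009 g/mol = 0.029312 mol
mol H = 2 × 0.1886 g H₂O ÷ 18.015 g/mol = 0.020938 mol
mass O = 0.7083 − (0.35207 + 0.021106) = 0.33513 g → mol O = 0.33513 ÷ 15.999 = 0.020947 mol
Divide by the smallest (0.020938 mol): C 1.400, H 1.000, O 1.000
Multiplying each by 5 gives whole numbers: C 7.00, H 5.00, O 5.00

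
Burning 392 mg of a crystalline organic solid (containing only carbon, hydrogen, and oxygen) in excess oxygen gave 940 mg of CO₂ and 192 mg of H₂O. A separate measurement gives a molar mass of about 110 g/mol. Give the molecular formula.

C6H6O2

mol C = 0.940 g CO₂ ÷ 44.009 g/mol = 0.02136 mol
mol H = 2 × 0.192 g H₂O ÷ 18.015 g/mol = 0.02132 mol
mass O = 0.392 − (0.2565 + 0.02149) = 0.1140 g → mol O = 0.1140 ÷ 15.999 = 0.007123 mol
Divide by the smallest (0.007123 mol): C 2.998, H 2.992, O 1.000
Empirical formula: C3H3O
Empirical-formula mass = 55.06 g/mol; 110 ÷ 55.06 ≈ 2, so the molecular formula is C6H6O2.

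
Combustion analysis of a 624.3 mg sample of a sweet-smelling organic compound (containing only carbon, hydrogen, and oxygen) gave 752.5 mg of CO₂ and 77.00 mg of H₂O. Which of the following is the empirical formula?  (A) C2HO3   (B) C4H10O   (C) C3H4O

mol C = 0.7525 g CO₂ ÷ 44.009 g/mol = 0.017099 mol
mol H = 2 × 0.07700 g H₂O ÷ 18.015 g/mol = 0.0085484 mol
mass O = 0.6243 − (0.20537 + 0.0086168) = 0.41031 g → mol O = 0.41031 ÷ 15.999 = 0.025646 mol
Divide by the smallest (0.0085484 mol): C 2.000, H 1.000, O 3.000

(A) C2HO3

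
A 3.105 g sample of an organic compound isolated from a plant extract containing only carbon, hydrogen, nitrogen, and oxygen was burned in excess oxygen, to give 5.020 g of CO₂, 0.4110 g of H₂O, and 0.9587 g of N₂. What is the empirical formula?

mol C = 5.020 g CO₂ ÷ 44.009 g/mol = 0.11407 mol
mol H = 2 × 0.4110 g H₂O ÷ 18.015 g/mol = 0.045629 mol
mol N = 2 × 0.9587 g N₂ ÷ 28.014 g/mol = 0.068444 mol
mass O = 3.105 − (1.3701 + 0.045994 + 0.95870) = 0.73024 g → mol O = 0.73024 ÷ 15.999 = 0.045643 mol
Divide by the smallest (0.045629 mol): C 2.500, H 1.000, N 1.500, O 1.000
Multiplying each by 2 gives whole numbers: C 5.00, H 2.00, N 3.00, O 2.00

C5H2N3O2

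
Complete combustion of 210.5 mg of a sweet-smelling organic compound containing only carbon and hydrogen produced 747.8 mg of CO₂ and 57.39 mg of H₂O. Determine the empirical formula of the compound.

mol C = 0.7478 g CO₂ ÷ 44.009 g/mol = 0.016992 mol
mol H = 2 × 0.05739 g H₂O ÷ 18.015 g/mol = 0.0063714 mol
Divide by the smallest (0.0063714 mol): C 2.667, H 1.000
Multiplying each by 3 gives whole numbers: C 8.00, H 3.00

C8H3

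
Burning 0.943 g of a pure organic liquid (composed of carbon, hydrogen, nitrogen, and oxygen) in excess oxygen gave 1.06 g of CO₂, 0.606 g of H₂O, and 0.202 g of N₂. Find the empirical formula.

C5H14N3O5

mol C = 1.06 g CO₂ ÷ 44.009 g/mol = 0.02409 mol
mol H = 2 × 0.606 g H₂O ÷ 18.015 g/mol = 0.06728 mol
mol N = 2 × 0.202 g N₂ ÷ 28.014 g/mol = 0.01442 mol
mass O = 0.943 − (0.2893 + 0.06782 + 0.2020) = 0.3839 g → mol O = 0.3839 ÷ 15.999 = 0.02399 mol
Divide by the smallest (0.01442 mol): C 1.670, H 4.665, N 1.000, O 1.664
Multiplying each by 3 gives whole numbers: C 5.01, H 14.00, N 3.00, O 4.99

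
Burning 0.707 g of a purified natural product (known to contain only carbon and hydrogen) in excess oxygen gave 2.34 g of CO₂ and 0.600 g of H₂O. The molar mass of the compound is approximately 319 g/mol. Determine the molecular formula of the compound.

C24H30

mol C = 2.34 g CO₂ ÷ 44.009 g/mol = 0.05317 mol
mol H = 2 × 0.600 g H₂O ÷ 18.015 g/mol = 0.06661 mol
Divide by the smallest (0.05317 mol): C 1.000, H 1.253
Multiplying each by 4 gives whole numbers: C 4.00, H 5.01
Empirical formula: C4H5
Empirical-formula mass = 53.08 g/mol; 319 ÷ 53.08 ≈ 6, so the molecular formula is C24H30.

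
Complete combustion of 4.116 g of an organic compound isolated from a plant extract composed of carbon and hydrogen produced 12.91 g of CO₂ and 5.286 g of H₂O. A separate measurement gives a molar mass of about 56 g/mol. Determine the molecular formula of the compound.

C4H8

mol C = 12.91 g CO₂ ÷ 44.009 g/mol = 0.29335 mol
mol H = 2 × 5.286 g H₂O ÷ 18.015 g/mol = 0.58684 mol
Divide by the smallest (0.29335 mol): C 1.000, H 2.000
Empirical formula: CH2
Empirical-formula mass = 14.03 g/mol; 56 ÷ 14.03 ≈ 4, so the molecular formula is C4H8.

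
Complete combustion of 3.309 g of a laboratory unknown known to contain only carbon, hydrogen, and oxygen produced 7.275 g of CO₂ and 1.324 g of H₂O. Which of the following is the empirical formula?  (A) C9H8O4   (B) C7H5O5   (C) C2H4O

mol C = 7.275 g CO₂ ÷ 44.009 g/mol = 0.16531 mol
mol H = 2 × 1.324 g H₂O ÷ 18.015 g/mol = 0.14699 mol
mass O = 3.309 − (1.9855 + 0.14816) = 1.1753 g → mol O = 1.1753 ÷ 15.999 = 0.073463 mol
Divide by the smallest (0.073463 mol): C 2.250, H 2.001, O 1.000
Multiplying each by 4 gives whole numbers: C 9.00, H 8.00, O 4.00

(A) C9H8O4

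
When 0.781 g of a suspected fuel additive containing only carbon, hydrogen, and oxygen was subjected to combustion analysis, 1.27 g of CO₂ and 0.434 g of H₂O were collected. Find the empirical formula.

C6H10O5

mol C = 1.27 g CO₂ ÷ 44.009 g/mol = 0.02886 mol
mol H = 2 × 0.434 g H₂O ÷ 18.015 g/mol = 0.04818 mol
mass O = 0.781 − (0.3466 + 0.04857) = 0.3858 g → mol O = 0.3858 ÷ 15.999 = 0.02412 mol
Divide by the smallest (0.02412 mol): C 1.197, H 1.998, O 1.000
Multiplying each by 5 gives whole numbers: C 5.98, H 9.99, O 5.00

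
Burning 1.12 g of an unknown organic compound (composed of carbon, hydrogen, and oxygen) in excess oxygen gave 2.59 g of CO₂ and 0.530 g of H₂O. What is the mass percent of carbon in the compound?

63.1%

mol C = 2.59 g CO₂ ÷ 44.009 g/mol = 0.05885 mol
mol H = 2 × 0.530 g H₂O ÷ 18.015 g/mol = 0.05884 mol
mass O = 1.12 − (0.7069 + 0.05931) = 0.3538 g → mol O = 0.3538 ÷ 15.999 = 0.02212 mol
mass % C = 0.7069 g ÷ 1.12 g × 100%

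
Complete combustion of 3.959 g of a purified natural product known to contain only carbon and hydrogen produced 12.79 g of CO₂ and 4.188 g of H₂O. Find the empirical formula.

mol C = 12.79 g CO₂ ÷ 44.009 g/mol = 0.29062 mol
mol H = 2 × 4.188 g H₂O ÷ 18.015 g/mol = 0.46495 mol
Divide by the smallest (0.29062 mol): C 1.000, H 1.600
Multiplying each by 5 gives whole numbers: C 5.00, H 8.00

C5H8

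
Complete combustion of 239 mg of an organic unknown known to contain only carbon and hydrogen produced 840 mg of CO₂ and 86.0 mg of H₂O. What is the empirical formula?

C2H

mol C = 0.840 g CO₂ ÷ 44.009 g/mol = 0.01909 mol
mol H = 2 × 0.0860 g H₂O ÷ 18.015 g/mol = 0.009548 mol
Divide by the smallest (0.009548 mol): C 1.999, H 1.000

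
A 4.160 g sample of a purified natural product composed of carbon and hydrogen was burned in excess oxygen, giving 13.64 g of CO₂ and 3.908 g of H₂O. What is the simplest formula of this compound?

mol C = 13.64 g CO₂ ÷ 44.009 g/mol = 0.30994 mol
mol H = 2 × 3.908 g H₂O ÷ 18.015 g/mol = 0.43386 mol
Divide by the smallest (0.30994 mol): C 1.000, H 1.400
Multiplying each by 5 gives whole numbers: C 5.00, H 7.00

C5H7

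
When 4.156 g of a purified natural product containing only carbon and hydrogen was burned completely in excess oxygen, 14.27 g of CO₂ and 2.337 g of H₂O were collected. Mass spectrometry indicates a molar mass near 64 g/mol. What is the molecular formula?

C5H4

mol C = 14.27 g CO₂ ÷ 44.009 g/mol = 0.32425 mol
mol H = 2 × 2.337 g H₂O ÷ 18.015 g/mol = 0.25945 mol
Divide by the smallest (0.25945 mol): C 1.250, H 1.000
Multiplying each by 4 gives whole numbers: C 5.00, H 4.00
Empirical formula: C5H4
Empirical-formula mass = 64.09 g/mol; 64 ÷ 64.09 ≈ 1, so the molecular formula is C5H4.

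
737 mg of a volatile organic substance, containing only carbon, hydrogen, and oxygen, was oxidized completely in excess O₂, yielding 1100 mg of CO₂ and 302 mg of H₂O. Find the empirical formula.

mol C = 1.10 g CO₂ ÷ 44.009 g/mol = 0.02499 mol
mol H = 2 × 0.302 g H₂O ÷ 18.015 g/mol = 0.03353 mol
mass O = 0.737 − (0.3002 + 0.03380) = 0.4030 g → mol O = 0.4030 ÷ 15.999 = 0.02519 mol
Divide by the smallest (0.02499 mol): C 1.000, H 1.341, O 1.008
Multiplying each by 3 gives whole numbers: C 3.00, H 4.02, O 3.02

C3H4O3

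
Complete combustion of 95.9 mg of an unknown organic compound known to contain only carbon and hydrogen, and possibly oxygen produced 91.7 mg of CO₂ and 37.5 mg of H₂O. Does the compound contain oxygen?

yes

mol C = 0.0917 g CO₂ ÷ 44.009 g/mol = 0.002084 mol
mol H = 2 × 0.0375 g H₂O ÷ 18.015 g/mol = 0.004163 mol
C and H account for only 0.02922 g of the 0.0959 g sample; the remaining 0.06668 g must be oxygen.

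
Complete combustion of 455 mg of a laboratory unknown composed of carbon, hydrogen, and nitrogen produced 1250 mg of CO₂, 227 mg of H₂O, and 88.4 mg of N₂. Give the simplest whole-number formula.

C9H8N2

mol C = 1.25 g CO₂ ÷ 44.009 g/mol = 0.02840 mol
mol H = 2 × 0.227 g H₂O ÷ 18.015 g/mol = 0.02520 mol
mol N = 2 × 0.0884 g N₂ ÷ 28.014 g/mol = 0.006311 mol
Divide by the smallest (0.006311 mol): C 4.501, H 3.993, N 1.000
Multiplying each by 2 gives whole numbers: C 9.00, H 7.99, N 2.00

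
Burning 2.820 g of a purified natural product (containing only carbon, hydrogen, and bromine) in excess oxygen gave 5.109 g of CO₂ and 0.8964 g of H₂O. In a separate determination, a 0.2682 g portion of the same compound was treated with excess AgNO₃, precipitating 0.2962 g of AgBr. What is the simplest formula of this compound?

mol C = 5.109 g CO₂ ÷ 44.009 g/mol = 0.11609 mol
mol H = 2 × 0.8964 g H₂O ÷ 18.015 g/mol = 0.099517 mol
From the AgBr data: mol Br per gram of compound = (0.2962 ÷ 187.772) ÷ 0.2682 = 0.0058816 mol/g, so in the 2.820 g combustion sample mol Br = 0.016586 mol
Divide by the smallest (0.016586 mol): C 6.999, H 6.000, Br 1.000

C7H6Br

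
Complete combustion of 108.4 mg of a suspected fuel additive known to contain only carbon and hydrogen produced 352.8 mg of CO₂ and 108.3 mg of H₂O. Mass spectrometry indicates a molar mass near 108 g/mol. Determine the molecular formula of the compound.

mol C = 0.3528 g CO₂ ÷ 44.009 g/mol = 0.0080165 mol
mol H = 2 × 0.1083 g H₂O ÷ 18.015 g/mol = 0.012023 mol
Divide by the smallest (0.0080165 mol): C 1.000, H 1.500
Multiplying each by 2 gives whole numbers: C 2.00, H 3.00
Empirical formula: C2H3
Empirical-formula mass = 27.05 g/mol; 108 ÷ 27.05 ≈ 4, so the molecular formula is C8H12.

C8H12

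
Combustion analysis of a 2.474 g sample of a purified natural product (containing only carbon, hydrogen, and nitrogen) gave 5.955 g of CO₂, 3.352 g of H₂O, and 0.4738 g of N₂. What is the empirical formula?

mol C = 5.955 g CO₂ ÷ 44.009 g/mol = 0.13531 mol
mol H = 2 × 3.352 g H₂O ÷ 18.015 g/mol = 0.37213 mol
mol N = 2 × 0.4738 g N₂ ÷ 28.014 g/mol = 0.033826 mol
Divide by the smallest (0.033826 mol): C 4.000, H 11.001, N 1.000

C4H11N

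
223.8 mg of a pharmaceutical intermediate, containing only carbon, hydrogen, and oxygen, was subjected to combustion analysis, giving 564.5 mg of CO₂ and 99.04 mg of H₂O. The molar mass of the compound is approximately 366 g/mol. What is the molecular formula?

mol C = 0.5645 g CO₂ ÷ 44.009 g/mol = 0.012827 mol
mol H = 2 × 0.09904 g H₂O ÷ 18.015 g/mol = 0.010995 mol
mass O = 0.2238 − (0.15406 + 0.011083) = 0.058653 g → mol O = 0.058653 ÷ 15.999 = 0.0036660 mol
Divide by the smallest (0.0036660 mol): C 3.499, H 2.999, O 1.000
Multiplying each by 2 gives whole numbers: C 7.00, H 6.00, O 2.00
Empirical formula: C7H6O2
Empirical-formula mass = 122.12 g/mol; 366 ÷ 122.12 ≈ 3, so the molecular formula is C21H18O6.

C21H18O6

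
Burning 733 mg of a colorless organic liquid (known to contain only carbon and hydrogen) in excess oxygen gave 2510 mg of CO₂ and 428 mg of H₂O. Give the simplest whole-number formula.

mol C = 2.51 g CO₂ ÷ 44.009 g/mol = 0.05703 mol
mol H = 2 × 0.428 g H₂O ÷ 18.015 g/mol = 0.04752 mol
Divide by the smallest (0.04752 mol): C 1.200, H 1.000
Multiplying each by 5 gives whole numbers: C 6.00, H 5.00

C6H5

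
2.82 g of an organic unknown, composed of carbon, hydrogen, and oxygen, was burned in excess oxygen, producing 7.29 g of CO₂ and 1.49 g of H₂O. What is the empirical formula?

mol C = 7.29 g CO₂ ÷ 44.009 g/mol = 0.1656 mol
mol H = 2 × 1.49 g H₂O ÷ 18.015 g/mol = 0.1654 mol
mass O = 2.82 − (1.990 + 0.1667) = 0.6637 g → mol O = 0.6637 ÷ 15.999 = 0.04148 mol
Divide by the smallest (0.04148 mol): C 3.993, H 3.988, O 1.000

C4H4O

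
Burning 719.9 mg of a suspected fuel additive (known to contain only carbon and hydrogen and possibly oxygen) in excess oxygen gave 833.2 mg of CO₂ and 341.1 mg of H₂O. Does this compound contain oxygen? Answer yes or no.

yes

mol C = 0.8332 g CO₂ ÷ 44.009 g/mol = 0.018932 mol
mol H = 2 × 0.3411 g H₂O ÷ 18.015 g/mol = 0.037868 mol
C and H account for only 0.26557 g of the 0.7199 g sample; the remaining 0.45433 g must be oxygen.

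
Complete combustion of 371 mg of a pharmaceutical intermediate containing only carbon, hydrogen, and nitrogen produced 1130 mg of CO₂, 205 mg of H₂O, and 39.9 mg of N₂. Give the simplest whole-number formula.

C9H8N

mol C = 1.13 g CO₂ ÷ 44.009 g/mol = 0.02568 mol
mol H = 2 × 0.205 g H₂O ÷ 18.015 g/mol = 0.02276 mol
mol N = 2 × 0.0399 g N₂ ÷ 28.014 g/mol = 0.002849 mol
Divide by the smallest (0.002849 mol): C 9.014, H 7.990, N 1.000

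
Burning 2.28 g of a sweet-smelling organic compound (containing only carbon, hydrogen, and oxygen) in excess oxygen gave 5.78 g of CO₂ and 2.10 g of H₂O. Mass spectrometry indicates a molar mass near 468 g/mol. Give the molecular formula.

mol C = 5.78 g CO₂ ÷ 44.009 g/mol = 0.1313 mol
mol H = 2 × 2.10 g H₂O ÷ 18.015 g/mol = 0.2331 mol
mass O = 2.28 − (1.577 + 0.2350) = 0.4675 g → mol O = 0.4675 ÷ 15.999 = 0.02922 mol
Divide by the smallest (0.02922 mol): C 4.495, H 7.978, O 1.000
Multiplying each by 2 gives whole numbers: C 8.99, H 15.96, O 2.00
Empirical formula: C9H16O2
Empirical-formula mass = 156.22 g/mol; 468 ÷ 156.22 ≈ 3, so the molecular formula is C27H48O6.

C27H48O6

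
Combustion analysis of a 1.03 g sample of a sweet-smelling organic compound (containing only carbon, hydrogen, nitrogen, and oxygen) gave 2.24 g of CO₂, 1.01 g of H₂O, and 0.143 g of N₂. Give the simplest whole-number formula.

mol C = 2.24 g CO₂ ÷ 44.009 g/mol = 0.05090 mol
mol H = 2 × 1.01 g H₂O ÷ 18.015 g/mol = 0.1121 mol
mol N = 2 × 0.143 g N₂ ÷ 28.014 g/mol = 0.01021 mol
mass O = 1.03 − (0.6113 + 0.1130 + 0.1430) = 0.1626 g → mol O = 0.1626 ÷ 15.999 = 0.01017 mol
Divide by the smallest (0.01017 mol): C 5.007, H 11.031, N 1.004, O 1.000

C5H11NO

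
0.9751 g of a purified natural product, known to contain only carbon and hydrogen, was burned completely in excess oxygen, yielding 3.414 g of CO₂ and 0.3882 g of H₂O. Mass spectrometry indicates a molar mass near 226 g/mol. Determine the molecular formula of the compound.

mol C = 3.414 g CO₂ ÷ 44.009 g/mol = 0.077575 mol
mol H = 2 × 0.3882 g H₂O ÷ 18.015 g/mol = 0.043097 mol
Divide by the smallest (0.043097 mol): C 1.800, H 1.000
Multiplying each by 5 gives whole numbers: C 9.00, H 5.00
Empirical formula: C9H5
Empirical-formula mass = 113.14 g/mol; 226 ÷ 113.14 ≈ 2, so the molecular formula is C18H10.

C18H10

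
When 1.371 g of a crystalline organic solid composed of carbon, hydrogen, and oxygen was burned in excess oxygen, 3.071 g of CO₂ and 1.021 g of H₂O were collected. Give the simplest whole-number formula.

C8H13O3

mol C = 3.071 g CO₂ ÷ 44.009 g/mol = 0.069781 mol
mol H = 2 × 1.021 g H₂O ÷ 18.015 g/mol = 0.11335 mol
mass O = 1.371 − (0.83814 + 0.11426) = 0.41860 g → mol O = 0.41860 ÷ 15.999 = 0.026164 mol
Divide by the smallest (0.026164 mol): C 2.667, H 4.332, O 1.000
Multiplying each by 3 gives whole numbers: C 8.00, H 13.00, O 3.00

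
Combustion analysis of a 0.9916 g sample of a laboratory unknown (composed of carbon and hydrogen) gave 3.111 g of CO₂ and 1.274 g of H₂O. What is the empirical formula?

CH2

mol C = 3.111 g CO₂ ÷ 44.009 g/mol = 0.070690 mol
mol H = 2 × 1.274 g H₂O ÷ 18.015 g/mol = 0.14144 mol
Divide by the smallest (0.070690 mol): C 1.000, H 2.001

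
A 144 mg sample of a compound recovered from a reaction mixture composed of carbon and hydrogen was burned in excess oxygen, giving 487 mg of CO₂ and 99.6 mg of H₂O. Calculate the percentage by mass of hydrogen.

mol C = 0.487 g CO₂ ÷ 44.009 g/mol = 0.01107 mol
mol H = 2 × 0.0996 g H₂O ÷ 18.015 g/mol = 0.01106 mol
mass % H = 0.01115 g ÷ 0.144 g × 100%

7.7%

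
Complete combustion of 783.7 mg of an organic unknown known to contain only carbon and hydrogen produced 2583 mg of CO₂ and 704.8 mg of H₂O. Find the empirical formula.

mol C = 2.583 g CO₂ ÷ 44.009 g/mol = 0.058693 mol
mol H = 2 × 0.7048 g H₂O ÷ 18.015 g/mol = 0.078246 mol
Divide by the smallest (0.058693 mol): C 1.000, H 1.333
Multiplying each by 3 gives whole numbers: C 3.00, H 4.00

C3H4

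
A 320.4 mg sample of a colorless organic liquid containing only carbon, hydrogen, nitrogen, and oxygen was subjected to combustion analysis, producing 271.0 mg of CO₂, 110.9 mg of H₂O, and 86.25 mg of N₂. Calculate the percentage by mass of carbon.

mol C = 0.2710 g CO₂ ÷ 44.009 g/mol = 0.0061578 mol
mol H = 2 × 0.1109 g H₂O ÷ 18.015 g/mol = 0.012312 mol
mol N = 2 × 0.08625 g N₂ ÷ 28.014 g/mol = 0.0061576 mol
mass O = 0.3204 − (0.073962 + 0.012410 + 0.086250) = 0.14778 g → mol O = 0.14778 ÷ 15.999 = 0.0092367 mol
mass % C = 0.073962 g ÷ 0.3204 g × 100%

23.08%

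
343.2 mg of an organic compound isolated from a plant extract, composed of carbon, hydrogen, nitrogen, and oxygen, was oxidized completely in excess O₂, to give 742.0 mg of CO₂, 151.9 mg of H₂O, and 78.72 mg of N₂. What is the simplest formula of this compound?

C6H6N2O

mol C = 0.7420 g CO₂ ÷ 44.009 g/mol = 0.016860 mol
mol H = 2 × 0.1519 g H₂O ÷ 18.015 g/mol = 0.016864 mol
mol N = 2 × 0.07872 g N₂ ÷ 28.014 g/mol = 0.0056200 mol
mass O = 0.3432 − (0.20251 + 0.016999 + 0.078720) = 0.044974 g → mol O = 0.044974 ÷ 15.999 = 0.0028110 mol
Divide by the smallest (0.0028110 mol): C 5.998, H 5.999, N 1.999, O 1.000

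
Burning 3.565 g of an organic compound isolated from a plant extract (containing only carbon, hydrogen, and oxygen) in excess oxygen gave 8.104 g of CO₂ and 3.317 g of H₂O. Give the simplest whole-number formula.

mol C = 8.104 g CO₂ ÷ 44.009 g/mol = 0.18414 mol
mol H = 2 × 3.317 g H₂O ÷ 18.015 g/mol = 0.36825 mol
mass O = 3.565 − (2.2118 + 0.37119) = 0.98205 g → mol O = 0.98205 ÷ 15.999 = 0.061382 mol
Divide by the smallest (0.061382 mol): C 3.000, H 5.999, O 1.000

C3H6O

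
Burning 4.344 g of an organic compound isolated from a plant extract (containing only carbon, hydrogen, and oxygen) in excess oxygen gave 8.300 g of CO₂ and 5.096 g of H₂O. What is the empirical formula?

C2H6O

mol C = 8.300 g CO₂ ÷ 44.009 g/mol = 0.18860 mol
mol H = 2 × 5.096 g H₂O ÷ 18.015 g/mol = 0.56575 mol
mass O = 4.344 − (2.2652 + 0.57028) = 1.5085 g → mol O = 1.5085 ÷ 15.999 = 0.094286 mol
Divide by the smallest (0.094286 mol): C 2.000, H 6.000, O 1.000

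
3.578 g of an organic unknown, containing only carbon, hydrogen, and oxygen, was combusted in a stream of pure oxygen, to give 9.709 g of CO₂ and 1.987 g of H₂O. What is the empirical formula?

C5H5O

mol C = 9.709 g CO₂ ÷ 44.009 g/mol = 0.22061 mol
mol H = 2 × 1.987 g H₂O ÷ 18.015 g/mol = 0.22059 mol
mass O = 3.578 − (2.6498 + 0.22236) = 0.70585 g → mol O = 0.70585 ÷ 15.999 = 0.044118 mol
Divide by the smallest (0.044118 mol): C 5.001, H 5.000, O 1.000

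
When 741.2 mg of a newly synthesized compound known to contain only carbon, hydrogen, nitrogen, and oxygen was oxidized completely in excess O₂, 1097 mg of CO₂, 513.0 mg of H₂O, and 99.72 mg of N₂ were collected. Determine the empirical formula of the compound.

mol C = 1.097 g CO₂ ÷ 44.009 g/mol = 0.024927 mol
mol H = 2 × 0.5130 g H₂O ÷ 18.015 g/mol = 0.056953 mol
mol N = 2 × 0.09972 g N₂ ÷ 28.014 g/mol = 0.0071193 mol
mass O = 0.7412 − (0.29939 + 0.057408 + 0.099720) = 0.28468 g → mol O = 0.28468 ÷ 15.999 = 0.017793 mol
Divide by the smallest (0.0071193 mol): C 3.501, H 8.000, N 1.000, O 2.499
Multiplying each by 2 gives whole numbers: C 7.00, H 16.00, N 2.00, O 5.00

C7H16N2O5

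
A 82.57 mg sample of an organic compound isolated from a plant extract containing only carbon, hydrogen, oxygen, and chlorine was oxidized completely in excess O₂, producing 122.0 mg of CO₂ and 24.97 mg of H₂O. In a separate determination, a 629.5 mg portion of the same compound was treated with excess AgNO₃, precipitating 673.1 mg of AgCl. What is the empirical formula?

C9H9Cl2O5

mol C = 0.1220 g CO₂ ÷ 44.009 g/mol = 0.0027722 mol
mol H = 2 × 0.02497 g H₂O ÷ 18.015 g/mol = 0.0027721 mol
From the AgCl data: mol Cl per gram of compound = (0.6731 ÷ 143.318) ÷ 0.6295 = 0.0074608 mol/g, so in the 0.08257 g combustion sample mol Cl = 0.00061604 mol
mass O = 0.08257 − (0.033296 + 0.0027943 + 0.021838) = 0.024641 g → mol O = 0.024641 ÷ 15.999 = 0.0015401 mol
Divide by the smallest (0.00061604 mol): C 4.500, H 4.500, Cl 1.000, O 2.500
Multiplying each by 2 gives whole numbers: C 9.00, H 9.00, Cl 2.00, O 5.00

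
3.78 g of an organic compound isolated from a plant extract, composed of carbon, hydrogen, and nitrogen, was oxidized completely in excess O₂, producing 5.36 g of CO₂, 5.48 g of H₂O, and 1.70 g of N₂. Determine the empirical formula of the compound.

mol C = 5.36 g CO₂ ÷ 44.009 g/mol = 0.1218 mol
mol H = 2 × 5.48 g H₂O ÷ 18.015 g/mol = 0.6084 mol
mol N = 2 × 1.70 g N₂ ÷ 28.014 g/mol = 0.1214 mol
Divide by the smallest (0.1214 mol): C 1.004, H 5.013, N 1.000

CH5N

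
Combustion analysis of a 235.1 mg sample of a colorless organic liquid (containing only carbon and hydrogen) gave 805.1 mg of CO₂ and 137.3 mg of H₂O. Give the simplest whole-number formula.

mol C = 0.8051 g CO₂ ÷ 44.009 g/mol = 0.018294 mol
mol H = 2 × 0.1373 g H₂O ÷ 18.015 g/mol = 0.015243 mol
Divide by the smallest (0.015243 mol): C 1.200, H 1.000
Multiplying each by 5 gives whole numbers: C 6.00, H 5.00

C6H5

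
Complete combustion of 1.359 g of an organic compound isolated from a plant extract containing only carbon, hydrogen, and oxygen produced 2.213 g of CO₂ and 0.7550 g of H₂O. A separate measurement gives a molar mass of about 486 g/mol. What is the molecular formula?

C18H30O15

mol C = 2.213 g CO₂ ÷ 44.009 g/mol = 0.050285 mol
mol H = 2 × 0.7550 g H₂O ÷ 18.015 g/mol = 0.083819 mol
mass O = 1.359 − (0.60398 + 0.084490) = 0.67054 g → mol O = 0.67054 ÷ 15.999 = 0.041911 mol
Divide by the smallest (0.041911 mol): C 1.200, H 2.000, O 1.000
Multiplying each by 5 gives whole numbers: C 6.00, H 10.00, O 5.00
Empirical formula: C6H10O5
Empirical-formula mass = 162.14 g/mol; 486 ÷ 162.14 ≈ 3, so the molecular formula is C18H30O15.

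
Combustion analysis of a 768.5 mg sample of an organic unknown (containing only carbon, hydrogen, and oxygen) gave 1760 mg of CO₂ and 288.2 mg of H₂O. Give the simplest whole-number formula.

mol C = 1.760 g CO₂ ÷ 44.009 g/mol = 0.039992 mol
mol H = 2 × 0.2882 g H₂O ÷ 18.015 g/mol = 0.031996 mol
mass O = 0.7685 − (0.48034 + 0.032252) = 0.25591 g → mol O = 0.25591 ÷ 15.999 = 0.015995 mol
Divide by the smallest (0.015995 mol): C 2.500, H 2.000, O 1.000
Multiplying each by 2 gives whole numbers: C 5.00, H 4.00, O 2.00

C5H4O2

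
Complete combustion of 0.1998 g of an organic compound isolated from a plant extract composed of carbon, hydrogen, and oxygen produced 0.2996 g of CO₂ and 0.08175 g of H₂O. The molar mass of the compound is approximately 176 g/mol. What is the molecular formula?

C6H8O6

mol C = 0.2996 g CO₂ ÷ 44.009 g/mol = 0.0068077 mol
mol H = 2 × 0.08175 g H₂O ÷ 18.015 g/mol = 0.0090758 mol
mass O = 0.1998 − (0.081767 + 0.0091484) = 0.10888 g → mol O = 0.10888 ÷ 15.999 = 0.0068057 mol
Divide by the smallest (0.0068057 mol): C 1.000, H 1.334, O 1.000
Multiplying each by 3 gives whole numbers: C 3.00, H 4.00, O 3.00
Empirical formula: C3H4O3
Empirical-formula mass = 88.06 g/mol; 176 ÷ 88.06 ≈ 2, so the molecular formula is C6H8O6.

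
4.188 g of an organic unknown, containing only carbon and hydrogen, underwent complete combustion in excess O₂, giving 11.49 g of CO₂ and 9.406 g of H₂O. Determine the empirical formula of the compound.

mol C = 11.49 g CO₂ ÷ 44.009 g/mol = 0.26108 mol
mol H = 2 × 9.406 g H₂O ÷ 18.015 g/mol = 1.0442 mol
Divide by the smallest (0.26108 mol): C 1.000, H 4.000

CH4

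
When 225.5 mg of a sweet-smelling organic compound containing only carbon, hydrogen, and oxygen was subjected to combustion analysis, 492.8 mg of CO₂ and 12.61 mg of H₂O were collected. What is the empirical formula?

C8HO4

mol C = 0.4928 g CO₂ ÷ 44.009 g/mol = 0.011198 mol
mol H = 2 × 0.01261 g H₂O ÷ 18.015 g/mol = 0.0013999 mol
mass O = 0.2255 − (0.13450 + 0.0014111) = 0.089593 g → mol O = 0.089593 ÷ 15.999 = 0.0055999 mol
Divide by the smallest (0.0013999 mol): C 7.999, H 1.000, O 4.000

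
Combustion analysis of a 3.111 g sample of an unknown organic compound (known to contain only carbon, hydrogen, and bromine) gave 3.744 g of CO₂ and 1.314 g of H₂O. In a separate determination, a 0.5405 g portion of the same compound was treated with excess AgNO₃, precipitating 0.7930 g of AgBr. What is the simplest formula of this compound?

C7H12Br2

mol C = 3.744 g CO₂ ÷ 44.009 g/mol = 0.085074 mol
mol H = 2 × 1.314 g H₂O ÷ 18.015 g/mol = 0.14588 mol
From the AgBr data: mol Br per gram of compound = (0.7930 ÷ 187.772) ÷ 0.5405 = 0.0078135 mol/g, so in the 3.111 g combustion sample mol Br = 0.024308 mol
Divide by the smallest (0.024308 mol): C 3.500, H 6.001, Br 1.000
Multiplying each by 2 gives whole numbers: C 7.00, H 12.00, Br 2.00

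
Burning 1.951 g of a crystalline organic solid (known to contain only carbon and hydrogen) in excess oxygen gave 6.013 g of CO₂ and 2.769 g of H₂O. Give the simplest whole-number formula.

mol C = 6.013 g CO₂ ÷ 44.009 g/mol = 0.13663 mol
mol H = 2 × 2.769 g H₂O ÷ 18.015 g/mol = 0.30741 mol
Divide by the smallest (0.13663 mol): C 1.000, H 2.250
Multiplying each by 4 gives whole numbers: C 4.00, H 9.00

C4H9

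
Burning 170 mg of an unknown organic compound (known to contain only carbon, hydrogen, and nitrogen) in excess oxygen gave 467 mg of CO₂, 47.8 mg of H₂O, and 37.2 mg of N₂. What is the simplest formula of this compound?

C4H2N

mol C = 0.467 g CO₂ ÷ 44.009 g/mol = 0.01061 mol
mol H = 2 × 0.0478 g H₂O ÷ 18.015 g/mol = 0.005307 mol
mol N = 2 × 0.0372 g N₂ ÷ 28.014 g/mol = 0.002656 mol
Divide by the smallest (0.002656 mol): C 3.996, H 1.998, N 1.000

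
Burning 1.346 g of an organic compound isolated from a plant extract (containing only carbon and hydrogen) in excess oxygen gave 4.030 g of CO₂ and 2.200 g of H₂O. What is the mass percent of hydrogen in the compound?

18.29%

mol C = 4.030 g CO₂ ÷ 44.009 g/mol = 0.091572 mol
mol H = 2 × 2.200 g H₂O ÷ 18.015 g/mol = 0.24424 mol
mass % H = 0.24619 g ÷ 1.346 g × 100%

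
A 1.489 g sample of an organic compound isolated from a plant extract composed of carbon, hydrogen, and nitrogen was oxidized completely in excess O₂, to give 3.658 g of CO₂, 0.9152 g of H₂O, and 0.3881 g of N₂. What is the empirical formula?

mol C = 3.658 g CO₂ ÷ 44.009 g/mol = 0.083119 mol
mol H = 2 × 0.9152 g H₂O ÷ 18.015 g/mol = 0.10160 mol
mol N = 2 × 0.3881 g N₂ ÷ 28.014 g/mol = 0.027708 mol
Divide by the smallest (0.027708 mol): C 3.000, H 3.667, N 1.000
Multiplying each by 3 gives whole numbers: C 9.00, H 11.00, N 3.00

C9H11N3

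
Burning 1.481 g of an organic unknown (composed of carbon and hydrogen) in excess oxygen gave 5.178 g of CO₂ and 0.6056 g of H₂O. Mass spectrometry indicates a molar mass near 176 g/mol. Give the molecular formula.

mol C = 5.178 g CO₂ ÷ 44.009 g/mol = 0.11766 mol
mol H = 2 × 0.6056 g H₂O ÷ 18.015 g/mol = 0.067233 mol
Divide by the smallest (0.067233 mol): C 1.750, H 1.000
Multiplying each by 4 gives whole numbers: C 7.00, H 4.00
Empirical formula: C7H4
Empirical-formula mass = 88.11 g/mol; 176 ÷ 88.11 ≈ 2, so the molecular formula is C14H8.

C14H8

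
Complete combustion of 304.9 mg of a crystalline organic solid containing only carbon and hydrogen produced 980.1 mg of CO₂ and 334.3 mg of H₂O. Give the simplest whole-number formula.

mol C = 0.9801 g CO₂ ÷ 44.009 g/mol = 0.022270 mol
mol H = 2 × 0.3343 g H₂O ÷ 18.015 g/mol = 0.037114 mol
Divide by the smallest (0.022270 mol): C 1.000, H 1.666
Multiplying each by 3 gives whole numbers: C 3.00, H 5.00

C3H5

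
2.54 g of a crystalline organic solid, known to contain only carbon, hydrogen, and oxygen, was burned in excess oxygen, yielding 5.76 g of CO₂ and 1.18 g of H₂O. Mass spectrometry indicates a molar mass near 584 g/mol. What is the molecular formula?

mol C = 5.76 g CO₂ ÷ 44.009 g/mol = 0.1309 mol
mol H = 2 × 1.18 g H₂O ÷ 18.015 g/mol = 0.1310 mol
mass O = 2.54 − (1.572 + 0.1320) = 0.8359 g → mol O = 0.8359 ÷ 15.999 = 0.05225 mol
Divide by the smallest (0.05225 mol): C 2.505, H 2.507, O 1.000
Multiplying each by 2 gives whole numbers: C 5.01, H 5.01, O 2.00
Empirical formula: C5H5O2
Empirical-formula mass = 97.09 g/mol; 584 ÷ 97.09 ≈ 6, so the molecular formula is C30H30O12.

C30H30O12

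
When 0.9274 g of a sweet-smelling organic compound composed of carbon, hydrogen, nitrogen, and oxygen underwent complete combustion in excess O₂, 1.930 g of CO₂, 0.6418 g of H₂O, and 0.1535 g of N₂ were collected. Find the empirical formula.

C8H13N2O2

mol C = 1.930 g CO₂ ÷ 44.009 g/mol = 0.043855 mol
mol H = 2 × 0.6418 g H₂O ÷ 18.015 g/mol = 0.071252 mol
mol N = 2 × 0.1535 g N₂ ÷ 28.014 g/mol = 0.010959 mol
mass O = 0.9274 − (0.52674 + 0.071822 + 0.15350) = 0.17534 g → mol O = 0.17534 ÷ 15.999 = 0.010959 mol
Divide by the smallest (0.010959 mol): C 4.002, H 6.502, N 1.000, O 1.000
Multiplying each by 2 gives whole numbers: C 8.00, H 13.00, N 2.00, O 2.00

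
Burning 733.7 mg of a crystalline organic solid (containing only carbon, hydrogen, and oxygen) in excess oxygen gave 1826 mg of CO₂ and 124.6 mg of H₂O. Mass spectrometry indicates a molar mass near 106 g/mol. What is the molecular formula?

C6H2O2

mol C = 1.826 g CO₂ ÷ 44.009 g/mol = 0.041492 mol
mol H = 2 × 0.1246 g H₂O ÷ 18.015 g/mol = 0.013833 mol
mass O = 0.7337 − (0.49835 + 0.013944) = 0.22140 g → mol O = 0.22140 ÷ 15.999 = 0.013838 mol
Divide by the smallest (0.013833 mol): C 2.999, H 1.000, O 1.000
Empirical formula: C3HO
Empirical-formula mass = 53.04 g/mol; 106 ÷ 53.04 ≈ 2, so the molecular formula is C6H2O2.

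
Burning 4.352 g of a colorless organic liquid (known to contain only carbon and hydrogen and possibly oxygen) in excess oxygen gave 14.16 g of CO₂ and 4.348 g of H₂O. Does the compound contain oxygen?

no

mol C = 14.16 g CO₂ ÷ 44.009 g/mol = 0.32175 mol
mol H = 2 × 4.348 g H₂O ÷ 18.015 g/mol = 0.48271 mol
C and H together account for 4.3511 g — essentially the entire 4.352 g sample — so the compound contains no oxygen.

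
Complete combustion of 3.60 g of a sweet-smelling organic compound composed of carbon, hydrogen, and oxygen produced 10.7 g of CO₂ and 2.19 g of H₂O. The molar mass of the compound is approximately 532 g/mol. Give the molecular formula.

mol C = 10.7 g CO₂ ÷ 44.009 g/mol = 0.2431 mol
mol H = 2 × 2.19 g H₂O ÷ 18.015 g/mol = 0.2431 mol
mass O = 3.60 − (2.920 + 0.2451) = 0.4347 g → mol O = 0.4347 ÷ 15.999 = 0.02717 mol
Divide by the smallest (0.02717 mol): C 8.949, H 8.949, O 1.000
Empirical formula: C9H9O
Empirical-formula mass = 133.17 g/mol; 532 ÷ 133.17 ≈ 4, so the molecular formula is C36H36O4.

C36H36O4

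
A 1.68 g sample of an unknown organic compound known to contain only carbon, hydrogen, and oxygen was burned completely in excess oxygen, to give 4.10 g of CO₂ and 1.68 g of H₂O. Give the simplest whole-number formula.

mol C = 4.10 g CO₂ ÷ 44.009 g/mol = 0.09316 mol
mol H = 2 × 1.68 g H₂O ÷ 18.015 g/mol = 0.1865 mol
mass O = 1.68 − (1.119 + 0.1880) = 0.3730 g → mol O = 0.3730 ÷ 15.999 = 0.02332 mol
Divide by the smallest (0.02332 mol): C 3.996, H 8.000, O 1.000

C4H8O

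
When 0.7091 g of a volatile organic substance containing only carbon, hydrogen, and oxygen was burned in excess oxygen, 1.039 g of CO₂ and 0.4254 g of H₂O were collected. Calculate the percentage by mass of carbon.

39.99%

mol C = 1.039 g CO₂ ÷ 44.009 g/mol = 0.023609 mol
mol H = 2 × 0.4254 g H₂O ÷ 18.015 g/mol = 0.047227 mol
mass O = 0.7091 − (0.28357 + 0.047605) = 0.37793 g → mol O = 0.37793 ÷ 15.999 = 0.023622 mol
mass % C = 0.28357 g ÷ 0.7091 g × 100%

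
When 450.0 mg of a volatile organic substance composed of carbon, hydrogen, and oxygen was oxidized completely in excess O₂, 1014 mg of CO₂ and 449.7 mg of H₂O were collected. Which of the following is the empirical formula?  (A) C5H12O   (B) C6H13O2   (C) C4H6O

(B) C6H13O2

mol C = 1.014 g CO₂ ÷ 44.009 g/mol = 0.023041 mol
mol H = 2 × 0.4497 g H₂O ÷ 18.015 g/mol = 0.049925 mol
mass O = 0.4500 − (0.27674 + 0.050324) = 0.12293 g → mol O = 0.12293 ÷ 15.999 = 0.0076838 mol
Divide by the smallest (0.0076838 mol): C 2.999, H 6.497, O 1.000
Multiplying each by 2 gives whole numbers: C 6.00, H 12.99, O 2.00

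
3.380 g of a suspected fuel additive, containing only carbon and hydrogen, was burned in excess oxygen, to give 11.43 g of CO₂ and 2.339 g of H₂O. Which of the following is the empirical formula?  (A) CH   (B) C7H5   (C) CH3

mol C = 11.43 g CO₂ ÷ 44.009 g/mol = 0.25972 mol
mol H = 2 × 2.339 g H₂O ÷ 18.015 g/mol = 0.25967 mol
Divide by the smallest (0.25967 mol): C 1.000, H 1.000

(A) CH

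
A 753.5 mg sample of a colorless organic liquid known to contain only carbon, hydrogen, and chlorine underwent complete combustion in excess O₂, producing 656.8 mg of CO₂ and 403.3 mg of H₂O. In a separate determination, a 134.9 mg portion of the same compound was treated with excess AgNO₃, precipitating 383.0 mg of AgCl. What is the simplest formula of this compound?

mol C = 0.6568 g CO₂ ÷ 44.009 g/mol = 0.014924 mol
mol H = 2 × 0.4033 g H₂O ÷ 18.015 g/mol = 0.044774 mol
From the AgCl data: mol Cl per gram of compound = (0.3830 ÷ 143.318) ÷ 0.1349 = 0.019810 mol/g, so in the 0.7535 g combustion sample mol Cl = 0.014927 mol
Divide by the smallest (0.014924 mol): C 1.000, H 3.000, Cl 1.000

CH3Cl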